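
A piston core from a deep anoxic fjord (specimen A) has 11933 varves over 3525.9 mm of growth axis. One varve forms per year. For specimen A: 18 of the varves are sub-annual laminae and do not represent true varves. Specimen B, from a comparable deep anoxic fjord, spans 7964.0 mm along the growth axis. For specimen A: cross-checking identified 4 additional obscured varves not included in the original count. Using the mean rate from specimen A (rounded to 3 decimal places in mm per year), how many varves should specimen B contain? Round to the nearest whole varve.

26905 varves

Specimen A: correcting the raw count gives 11933 − 18 + 4 = 11919 true varves.
A: Mean rate = 3525.9 mm / 11919 years ≈ 0.296 mm/year.
Specimen B: 7964.0 mm / 0.296 mm per year = 26905.41 years ≈ 26905 varves.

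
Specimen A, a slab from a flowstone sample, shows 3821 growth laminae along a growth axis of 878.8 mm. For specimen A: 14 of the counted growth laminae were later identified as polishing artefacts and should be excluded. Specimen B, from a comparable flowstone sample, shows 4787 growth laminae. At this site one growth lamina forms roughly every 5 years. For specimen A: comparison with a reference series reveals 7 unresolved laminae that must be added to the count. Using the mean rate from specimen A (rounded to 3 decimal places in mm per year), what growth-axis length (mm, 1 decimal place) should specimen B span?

Specimen A: true growth lamina count = 3821 − 14 + 7 = 3814.
Specimen A: at 5 years per growth lamina, 3814 × 5 = 19070 years.
A: Mean rate = 878.8 mm / 19070 years ≈ 0.046 mm per year.
Specimen B: multiplying by 5 years per growth lamina: 4787 × 5 = 23935 years. B's length ≈ 0.046 × 23935 = 1101.0 mm.

1101.0 mm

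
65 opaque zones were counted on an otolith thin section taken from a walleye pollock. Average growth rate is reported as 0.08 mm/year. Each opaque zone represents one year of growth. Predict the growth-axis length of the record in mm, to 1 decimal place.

65 years of growth are recorded.
Length ≈ 0.08 × 65 = 5.2 mm.

5.2 mm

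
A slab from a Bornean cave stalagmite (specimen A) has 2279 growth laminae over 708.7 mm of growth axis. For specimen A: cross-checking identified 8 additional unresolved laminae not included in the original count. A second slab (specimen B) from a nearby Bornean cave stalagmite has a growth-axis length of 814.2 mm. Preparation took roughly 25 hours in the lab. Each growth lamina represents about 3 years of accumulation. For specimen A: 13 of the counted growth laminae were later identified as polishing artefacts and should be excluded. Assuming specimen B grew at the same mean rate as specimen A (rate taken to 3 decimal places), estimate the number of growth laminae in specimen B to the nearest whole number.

Specimen A: correcting the raw count gives 2279 − 13 + 8 = 2274 true growth laminae.
Specimen A: 2274 growth laminae at 3 years each span 2274 × 3 = 6822 years.
A: Extension rate ≈ 708.7 / 6822 = 0.104 mm per year.
B spans 814.2 / 0.104 = 7828.85 years; at 3 years per growth lamina that is 7828.85 / 3 ≈ 2610 growth laminae.

2610 growth laminae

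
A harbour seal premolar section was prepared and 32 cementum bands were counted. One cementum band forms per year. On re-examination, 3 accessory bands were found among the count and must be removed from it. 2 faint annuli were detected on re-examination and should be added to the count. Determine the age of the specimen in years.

31 yr

After corrections the count is 32 − 3 + 2 = 31 cementum bands.
With a one-to-one cementum band periodicity this is 31 years.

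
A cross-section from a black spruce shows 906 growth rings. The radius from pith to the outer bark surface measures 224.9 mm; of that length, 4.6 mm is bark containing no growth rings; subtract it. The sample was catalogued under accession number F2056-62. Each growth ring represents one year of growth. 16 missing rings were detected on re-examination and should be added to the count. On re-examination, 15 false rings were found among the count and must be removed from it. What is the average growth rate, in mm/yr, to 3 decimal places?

0.243 mm/yr

True growth ring count = 906 − 15 + 16 = 907.
Net length = 224.9 − 4.6 = 220.3 mm.
220.3 mm over 907 years gives 220.3 / 907 ≈ 0.243 mm/yr.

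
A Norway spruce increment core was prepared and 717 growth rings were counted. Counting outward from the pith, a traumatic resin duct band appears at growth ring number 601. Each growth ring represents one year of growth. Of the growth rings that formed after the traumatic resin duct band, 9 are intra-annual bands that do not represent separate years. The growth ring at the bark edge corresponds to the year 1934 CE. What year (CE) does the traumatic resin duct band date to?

717 − 601 = 116 growth rings lie beyond the traumatic resin duct band toward the bark edge.
116 − 9 false = 107 true growth rings after the traumatic resin duct band.
The growth ring at the bark edge is 1934 CE, so the traumatic resin duct band dates to 1934 − 107 = 1827 CE.

1827 CE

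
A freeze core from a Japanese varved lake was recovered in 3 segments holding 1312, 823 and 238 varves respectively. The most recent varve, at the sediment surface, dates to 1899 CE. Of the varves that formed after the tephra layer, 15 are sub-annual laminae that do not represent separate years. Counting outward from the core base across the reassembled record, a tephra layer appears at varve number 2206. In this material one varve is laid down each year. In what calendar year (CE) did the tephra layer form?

1747 CE

Total varves = 1312 + 823 + 238 = 2373.
Between varve 2206 and the sediment surface there are 2373 − 2206 = 167 varves.
167 − 15 false = 152 true varves after the tephra layer.
1899 − 152 = 1747 CE.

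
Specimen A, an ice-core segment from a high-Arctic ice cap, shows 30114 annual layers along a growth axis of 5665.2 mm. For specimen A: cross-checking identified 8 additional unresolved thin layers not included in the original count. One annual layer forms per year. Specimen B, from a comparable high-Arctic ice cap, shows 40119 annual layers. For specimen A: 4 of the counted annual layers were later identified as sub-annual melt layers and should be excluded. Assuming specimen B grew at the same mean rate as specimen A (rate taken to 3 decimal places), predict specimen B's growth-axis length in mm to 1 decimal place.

7542.4 mm

Specimen A: correcting the raw count gives 30114 − 4 + 8 = 30118 true annual layers.
A: Mean rate = 5665.2 mm / 30118 years ≈ 0.188 mm per year.
B's length ≈ 0.188 × 40119 = 7542.4 mm.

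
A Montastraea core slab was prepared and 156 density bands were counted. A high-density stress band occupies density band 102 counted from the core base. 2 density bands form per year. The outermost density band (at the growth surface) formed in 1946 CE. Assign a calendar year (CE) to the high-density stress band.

1919 CE

Between density band 102 and the growth surface there are 156 − 102 = 54 density bands.
Dividing by 2 density bands per year: 54 / 2 = 27 years.
1946 − 27 = 1919 CE.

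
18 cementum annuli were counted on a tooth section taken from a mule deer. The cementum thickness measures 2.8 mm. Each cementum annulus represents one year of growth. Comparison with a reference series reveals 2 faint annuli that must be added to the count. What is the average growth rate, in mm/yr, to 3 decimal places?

Adjusted count: 18 + 2 = 20 cementum annuli.
Mean rate = 2.8 mm / 20 years ≈ 0.140 mm/yr.

0.140 mm/yr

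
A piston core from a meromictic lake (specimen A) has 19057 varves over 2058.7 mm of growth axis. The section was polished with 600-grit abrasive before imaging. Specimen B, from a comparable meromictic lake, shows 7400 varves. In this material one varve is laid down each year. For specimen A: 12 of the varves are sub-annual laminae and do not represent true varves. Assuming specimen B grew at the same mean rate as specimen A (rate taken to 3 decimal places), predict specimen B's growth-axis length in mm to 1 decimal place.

Specimen A: adjusted count: 19057 − 12 = 19045 varves.
A: Extension rate ≈ 2058.7 / 19045 = 0.108 mm/yr.
Length of B = 0.108 × 7400 = 799.2 mm.

799.2 mm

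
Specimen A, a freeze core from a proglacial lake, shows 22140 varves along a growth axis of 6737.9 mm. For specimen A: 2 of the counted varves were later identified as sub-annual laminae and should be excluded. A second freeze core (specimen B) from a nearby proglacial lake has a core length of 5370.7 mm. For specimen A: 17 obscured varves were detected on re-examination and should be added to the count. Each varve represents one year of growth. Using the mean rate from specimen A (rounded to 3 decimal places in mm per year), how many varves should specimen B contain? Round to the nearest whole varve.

Specimen A: after corrections the count is 22140 − 2 + 17 = 22155 varves.
A: 6737.9 mm over 22155 years gives 6737.9 / 22155 ≈ 0.304 mm/year.
B spans 5370.7 / 0.304 = 17666.78 years ≈ 17667 varves.

17667 varves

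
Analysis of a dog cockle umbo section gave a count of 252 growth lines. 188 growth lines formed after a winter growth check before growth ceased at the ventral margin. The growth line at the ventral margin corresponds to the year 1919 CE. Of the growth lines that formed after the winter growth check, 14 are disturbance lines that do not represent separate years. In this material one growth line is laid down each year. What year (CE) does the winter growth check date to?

188 growth lines formed after the winter growth check.
Removing the 14 false growth lines leaves 188 − 14 = 174 true growth lines beyond the winter growth check.
The growth line at the ventral margin is 1919 CE, so the winter growth check dates to 1919 − 174 = 1745 CE.

1745 CE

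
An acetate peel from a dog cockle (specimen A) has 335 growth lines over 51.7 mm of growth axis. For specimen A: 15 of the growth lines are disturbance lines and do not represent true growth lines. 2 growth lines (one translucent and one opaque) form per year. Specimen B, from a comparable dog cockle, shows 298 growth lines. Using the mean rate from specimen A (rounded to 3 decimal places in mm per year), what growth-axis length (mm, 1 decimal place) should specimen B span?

48.1 mm

Specimen A: after corrections the count is 335 − 15 = 320 growth lines.
Specimen A: with 2 growth lines per year, 320 / 2 = 160 years.
A: Mean rate = 51.7 mm / 160 years ≈ 0.323 mm/yr.
Specimen B: dividing by 2 growth lines per year: 298 / 2 = 149 years. Length of B = 0.323 × 149 = 48.1 mm.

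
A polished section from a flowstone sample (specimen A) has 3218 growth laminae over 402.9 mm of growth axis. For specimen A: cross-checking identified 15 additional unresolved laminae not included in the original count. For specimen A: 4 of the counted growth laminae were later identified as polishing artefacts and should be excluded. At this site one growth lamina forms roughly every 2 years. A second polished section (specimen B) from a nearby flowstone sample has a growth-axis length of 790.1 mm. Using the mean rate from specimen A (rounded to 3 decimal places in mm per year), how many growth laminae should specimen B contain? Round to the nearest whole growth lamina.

Specimen A: adjusted count: 3218 − 4 + 15 = 3229 growth laminae.
Specimen A: at 2 years per growth lamina, 3229 × 2 = 6458 years.
A: Extension rate ≈ 402.9 / 6458 = 0.062 mm per year.
B spans 790.1 / 0.062 = 12743.55 years; at 2 years per growth lamina that is 12743.55 / 2 ≈ 6372 growth laminae.

6372 growth laminae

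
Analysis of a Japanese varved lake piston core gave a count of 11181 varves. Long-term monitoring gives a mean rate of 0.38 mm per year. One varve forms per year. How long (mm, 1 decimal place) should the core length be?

11181 years of growth are recorded.
Length ≈ 0.38 × 11181 = 4248.8 mm.

4248.8 mm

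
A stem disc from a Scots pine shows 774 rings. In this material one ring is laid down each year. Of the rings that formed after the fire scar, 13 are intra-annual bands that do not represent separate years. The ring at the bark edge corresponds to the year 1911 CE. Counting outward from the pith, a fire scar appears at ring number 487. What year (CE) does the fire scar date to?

774 − 487 = 287 rings lie beyond the fire scar toward the bark edge.
Removing the 13 false rings leaves 287 − 13 = 274 true rings beyond the fire scar.
Counting back 274 years from 1911 CE places the fire scar in 1911 − 274 = 1637 CE.

1637 CE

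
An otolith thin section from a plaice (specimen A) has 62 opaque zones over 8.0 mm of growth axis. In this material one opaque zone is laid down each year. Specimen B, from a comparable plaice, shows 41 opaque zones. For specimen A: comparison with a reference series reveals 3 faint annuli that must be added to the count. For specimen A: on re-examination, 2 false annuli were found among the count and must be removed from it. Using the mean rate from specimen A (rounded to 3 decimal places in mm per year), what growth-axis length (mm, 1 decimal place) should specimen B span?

5.2 mm

Specimen A: correcting the raw count gives 62 − 2 + 3 = 63 true opaque zones.
A: Mean rate = 8.0 mm / 63 years ≈ 0.127 mm/yr.
B's length ≈ 0.127 × 41 = 5.2 mm.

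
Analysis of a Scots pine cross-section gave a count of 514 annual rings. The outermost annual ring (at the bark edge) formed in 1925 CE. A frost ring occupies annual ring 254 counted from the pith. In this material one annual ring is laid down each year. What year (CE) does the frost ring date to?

514 − 254 = 260 annual rings lie beyond the frost ring toward the bark edge.
Counting back 260 years from 1925 CE places the frost ring in 1925 − 260 = 1665 CE.

1665 CE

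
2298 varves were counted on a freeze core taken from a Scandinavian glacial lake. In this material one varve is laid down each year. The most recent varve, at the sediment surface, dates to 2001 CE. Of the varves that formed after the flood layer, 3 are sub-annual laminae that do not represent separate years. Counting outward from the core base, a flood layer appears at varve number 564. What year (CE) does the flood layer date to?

270 CE

Between varve 564 and the sediment surface there are 2298 − 564 = 1734 varves.
Removing the 3 false varves leaves 1734 − 3 = 1731 true varves beyond the flood layer.
Counting back 1731 years from 2001 CE places the flood layer in 2001 − 1731 = 270 CE.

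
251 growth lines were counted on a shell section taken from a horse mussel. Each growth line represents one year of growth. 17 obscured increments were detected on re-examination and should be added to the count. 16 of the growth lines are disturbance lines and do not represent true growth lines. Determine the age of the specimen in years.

Adjusted count: 251 − 16 + 17 = 252 growth lines.
One growth line per year makes the duration 252 years.

252 years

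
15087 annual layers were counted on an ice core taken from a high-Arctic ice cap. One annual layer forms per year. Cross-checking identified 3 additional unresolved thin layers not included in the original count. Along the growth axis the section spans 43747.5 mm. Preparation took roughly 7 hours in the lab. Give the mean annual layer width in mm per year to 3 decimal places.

2.899 mm per year

Adjusted count: 15087 + 3 = 15090 annual layers.
Extension rate ≈ 43747.5 / 15090 = 2.899 mm per year.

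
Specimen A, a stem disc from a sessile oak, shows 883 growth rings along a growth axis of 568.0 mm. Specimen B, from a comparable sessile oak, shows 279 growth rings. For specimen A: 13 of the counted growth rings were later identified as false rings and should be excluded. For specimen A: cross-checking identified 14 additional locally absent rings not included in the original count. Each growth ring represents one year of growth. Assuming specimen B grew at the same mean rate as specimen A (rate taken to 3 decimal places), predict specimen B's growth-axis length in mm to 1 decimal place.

Specimen A: true growth ring count = 883 − 13 + 14 = 884.
A: 568.0 mm over 884 years gives 568.0 / 884 ≈ 0.643 mm per year.
Length of B = 0.643 × 279 = 179.4 mm.

179.4 mm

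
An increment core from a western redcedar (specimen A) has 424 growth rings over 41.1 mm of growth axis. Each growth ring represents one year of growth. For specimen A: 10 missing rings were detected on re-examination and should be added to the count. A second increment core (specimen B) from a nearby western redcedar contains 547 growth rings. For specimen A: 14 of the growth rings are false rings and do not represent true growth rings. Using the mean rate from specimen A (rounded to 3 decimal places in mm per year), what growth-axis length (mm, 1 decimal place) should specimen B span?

Specimen A: adjusted count: 424 − 14 + 10 = 420 growth rings.
A: Extension rate ≈ 41.1 / 420 = 0.098 mm per year.
For B, 0.098 mm/year × 547 years = 53.6 mm.

53.6 mm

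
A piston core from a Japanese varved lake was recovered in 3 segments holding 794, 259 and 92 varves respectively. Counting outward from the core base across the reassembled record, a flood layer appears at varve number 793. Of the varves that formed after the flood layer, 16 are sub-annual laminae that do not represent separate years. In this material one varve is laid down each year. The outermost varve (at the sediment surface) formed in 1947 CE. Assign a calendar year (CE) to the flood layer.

Total varves = 794 + 259 + 92 = 1145.
1145 − 793 = 352 varves lie beyond the flood layer toward the sediment surface.
352 − 16 false = 336 true varves after the flood layer.
Counting back 336 years from 1947 CE places the flood layer in 1947 − 336 = 1611 CE.

1611 CE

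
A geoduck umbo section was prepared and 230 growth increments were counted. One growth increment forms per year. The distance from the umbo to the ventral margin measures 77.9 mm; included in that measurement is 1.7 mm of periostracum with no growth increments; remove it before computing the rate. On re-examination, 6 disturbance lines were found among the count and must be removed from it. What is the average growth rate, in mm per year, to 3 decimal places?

After corrections the count is 230 − 6 = 224 growth increments.
Removing the 1.7 mm offcut leaves 77.9 − 1.7 = 76.2 mm.
76.2 mm over 224 years gives 76.2 / 224 ≈ 0.340 mm per year.

0.340 mm per year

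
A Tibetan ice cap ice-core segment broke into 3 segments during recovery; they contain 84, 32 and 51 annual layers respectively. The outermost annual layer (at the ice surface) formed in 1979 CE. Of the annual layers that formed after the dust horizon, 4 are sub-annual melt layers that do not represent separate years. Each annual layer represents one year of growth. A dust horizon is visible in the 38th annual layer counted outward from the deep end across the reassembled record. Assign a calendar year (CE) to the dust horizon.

1854 CE

Total annual layers = 84 + 32 + 51 = 167.
Between annual layer 38 and the ice surface there are 167 − 38 = 129 annual layers.
Excluding 4 false annual layers: 129 − 4 = 125.
Counting back 125 years from 1979 CE places the dust horizon in 1979 − 125 = 1854 CE.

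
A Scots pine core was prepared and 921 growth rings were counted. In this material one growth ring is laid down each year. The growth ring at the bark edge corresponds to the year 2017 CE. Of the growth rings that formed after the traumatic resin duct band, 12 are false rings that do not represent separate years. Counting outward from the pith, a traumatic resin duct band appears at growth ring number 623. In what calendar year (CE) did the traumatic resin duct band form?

1731 CE

The traumatic resin duct band sits at growth ring 623 from the pith, so 921 − 623 = 298 growth rings formed after it.
Excluding 12 false growth rings: 298 − 12 = 286.
Counting back 286 years from 2017 CE places the traumatic resin duct band in 2017 − 286 = 1731 CE.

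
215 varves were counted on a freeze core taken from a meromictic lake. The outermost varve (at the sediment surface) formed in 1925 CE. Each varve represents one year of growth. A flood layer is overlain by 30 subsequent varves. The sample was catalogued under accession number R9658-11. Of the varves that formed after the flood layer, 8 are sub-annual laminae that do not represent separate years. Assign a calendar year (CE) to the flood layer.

1903 CE

There are 30 varves younger than the flood layer.
30 − 8 false = 22 true varves after the flood layer.
1925 − 22 = 1903 CE.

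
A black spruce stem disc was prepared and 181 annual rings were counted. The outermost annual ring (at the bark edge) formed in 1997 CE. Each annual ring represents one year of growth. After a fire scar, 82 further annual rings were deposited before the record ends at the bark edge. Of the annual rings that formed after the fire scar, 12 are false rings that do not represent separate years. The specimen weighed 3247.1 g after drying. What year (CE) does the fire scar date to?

82 annual rings post-date the fire scar.
Excluding 12 false annual rings: 82 − 12 = 70.
1997 − 70 = 1927 CE.

1927 CE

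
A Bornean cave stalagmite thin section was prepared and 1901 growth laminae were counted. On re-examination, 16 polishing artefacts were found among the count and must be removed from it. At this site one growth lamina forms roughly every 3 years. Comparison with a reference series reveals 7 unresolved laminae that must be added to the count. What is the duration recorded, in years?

5676 yr

Correcting the raw count gives 1901 − 16 + 7 = 1892 true growth laminae.
1892 growth laminae at 3 years each span 1892 × 3 = 5676 years.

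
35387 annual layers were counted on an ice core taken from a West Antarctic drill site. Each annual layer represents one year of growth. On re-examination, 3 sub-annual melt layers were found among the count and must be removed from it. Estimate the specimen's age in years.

35384 years

Adjusted count: 35387 − 3 = 35384 annual layers.
At one annual layer per year, that is 35384 years.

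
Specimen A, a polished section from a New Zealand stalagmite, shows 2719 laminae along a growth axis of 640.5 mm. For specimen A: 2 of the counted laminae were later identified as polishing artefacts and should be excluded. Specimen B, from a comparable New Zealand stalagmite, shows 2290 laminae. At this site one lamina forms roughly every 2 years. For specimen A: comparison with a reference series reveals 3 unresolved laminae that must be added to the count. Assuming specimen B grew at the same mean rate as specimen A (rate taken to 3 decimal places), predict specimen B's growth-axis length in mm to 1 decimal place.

Specimen A: correcting the raw count gives 2719 − 2 + 3 = 2720 true laminae.
Specimen A: at 2 years per lamina, 2720 × 2 = 5440 years.
A: 640.5 mm over 5440 years gives 640.5 / 5440 ≈ 0.118 mm per year.
Specimen B: 2290 laminae at 2 years each span 2290 × 2 = 4580 years. B's length ≈ 0.118 × 4580 = 540.4 mm.

540.4 mm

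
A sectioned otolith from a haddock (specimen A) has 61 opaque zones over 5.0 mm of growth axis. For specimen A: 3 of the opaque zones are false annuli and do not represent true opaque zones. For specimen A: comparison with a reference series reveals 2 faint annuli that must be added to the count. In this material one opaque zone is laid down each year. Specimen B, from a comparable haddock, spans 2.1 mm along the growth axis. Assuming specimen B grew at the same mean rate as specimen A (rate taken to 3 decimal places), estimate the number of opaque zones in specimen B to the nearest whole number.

Specimen A: after corrections the count is 61 − 3 + 2 = 60 opaque zones.
A: 5.0 mm over 60 years gives 5.0 / 60 ≈ 0.083 mm/yr.
Specimen B: 2.1 mm / 0.083 mm per year = 25.30 years ≈ 25 opaque zones.

25 opaque zones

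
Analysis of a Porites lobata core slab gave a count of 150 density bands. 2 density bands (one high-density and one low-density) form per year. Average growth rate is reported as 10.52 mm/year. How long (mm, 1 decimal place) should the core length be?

With 2 density bands per year, 150 / 2 = 75 years.
75 years at 10.52 mm/year gives 10.52 × 75 = 789.0 mm.

789.0 mm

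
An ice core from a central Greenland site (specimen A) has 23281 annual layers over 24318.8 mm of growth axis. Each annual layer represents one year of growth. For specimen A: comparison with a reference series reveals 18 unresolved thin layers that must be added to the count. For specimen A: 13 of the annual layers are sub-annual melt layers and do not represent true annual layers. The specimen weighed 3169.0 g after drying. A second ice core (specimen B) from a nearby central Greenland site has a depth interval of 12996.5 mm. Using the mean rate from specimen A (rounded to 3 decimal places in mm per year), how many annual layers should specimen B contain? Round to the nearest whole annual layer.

Specimen A: after corrections the count is 23281 − 13 + 18 = 23286 annual layers.
A: Mean rate = 24318.8 mm / 23286 years ≈ 1.044 mm/year.
For B, 12996.5 / 1.044 = 12448.75 years ≈ 12449 annual layers.

12449 annual layers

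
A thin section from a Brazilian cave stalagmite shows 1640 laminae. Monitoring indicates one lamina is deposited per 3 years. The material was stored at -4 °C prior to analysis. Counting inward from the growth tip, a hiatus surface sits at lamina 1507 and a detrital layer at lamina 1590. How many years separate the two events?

Separation: 1590 − 1507 = 83 laminae.
Multiplying by 3 years per lamina: 83 × 3 = 249 years.

249 yr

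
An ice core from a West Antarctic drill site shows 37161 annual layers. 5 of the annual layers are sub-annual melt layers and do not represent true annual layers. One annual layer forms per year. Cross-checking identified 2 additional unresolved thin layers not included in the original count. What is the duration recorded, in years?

After corrections the count is 37161 − 5 + 2 = 37158 annual layers.
With a one-to-one annual layer periodicity this is 37158 years.

37158 years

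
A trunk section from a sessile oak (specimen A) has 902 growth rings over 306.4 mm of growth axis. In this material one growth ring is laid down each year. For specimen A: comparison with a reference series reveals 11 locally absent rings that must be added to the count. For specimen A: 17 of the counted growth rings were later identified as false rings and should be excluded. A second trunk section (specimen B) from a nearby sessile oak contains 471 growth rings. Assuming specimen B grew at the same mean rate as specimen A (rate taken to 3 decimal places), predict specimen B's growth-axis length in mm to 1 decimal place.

161.1 mm

Specimen A: true growth ring count = 902 − 17 + 11 = 896.
A: 306.4 mm over 896 years gives 306.4 / 896 ≈ 0.342 mm per year.
For B, 0.342 mm/year × 471 years = 161.1 mm.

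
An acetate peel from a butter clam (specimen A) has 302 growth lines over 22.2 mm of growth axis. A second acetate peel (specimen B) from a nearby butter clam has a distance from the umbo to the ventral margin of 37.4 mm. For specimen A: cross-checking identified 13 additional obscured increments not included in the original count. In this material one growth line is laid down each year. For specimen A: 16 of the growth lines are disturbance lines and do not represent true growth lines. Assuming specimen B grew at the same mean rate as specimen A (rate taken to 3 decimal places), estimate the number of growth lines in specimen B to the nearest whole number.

Specimen A: after corrections the count is 302 − 16 + 13 = 299 growth lines.
A: Extension rate ≈ 22.2 / 299 = 0.074 mm per year.
Specimen B: 37.4 mm / 0.074 mm per year = 505.41 years ≈ 505 growth lines.

505 growth lines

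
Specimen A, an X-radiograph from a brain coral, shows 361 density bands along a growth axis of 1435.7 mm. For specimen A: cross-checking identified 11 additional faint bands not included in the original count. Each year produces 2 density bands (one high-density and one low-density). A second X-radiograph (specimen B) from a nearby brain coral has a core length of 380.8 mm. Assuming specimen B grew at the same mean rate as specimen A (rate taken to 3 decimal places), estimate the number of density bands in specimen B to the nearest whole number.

99 density bands

Specimen A: correcting the raw count gives 361 + 11 = 372 true density bands.
Specimen A: with 2 density bands per year, 372 / 2 = 186 years.
A: Extension rate ≈ 1435.7 / 186 = 7.719 mm per year.
B spans 380.8 / 7.719 = 49.33 years; at 2 density bands per year that is 49.33 × 2 ≈ 99 density bands.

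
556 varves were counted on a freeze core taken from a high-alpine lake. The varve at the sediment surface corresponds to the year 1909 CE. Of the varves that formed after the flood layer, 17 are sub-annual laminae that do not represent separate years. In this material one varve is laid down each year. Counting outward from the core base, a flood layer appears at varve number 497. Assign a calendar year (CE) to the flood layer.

1867 CE

Between varve 497 and the sediment surface there are 556 − 497 = 59 varves.
Removing the 17 false varves leaves 59 − 17 = 42 true varves beyond the flood layer.
The varve at the sediment surface is 1909 CE, so the flood layer dates to 1909 − 42 = 1867 CE.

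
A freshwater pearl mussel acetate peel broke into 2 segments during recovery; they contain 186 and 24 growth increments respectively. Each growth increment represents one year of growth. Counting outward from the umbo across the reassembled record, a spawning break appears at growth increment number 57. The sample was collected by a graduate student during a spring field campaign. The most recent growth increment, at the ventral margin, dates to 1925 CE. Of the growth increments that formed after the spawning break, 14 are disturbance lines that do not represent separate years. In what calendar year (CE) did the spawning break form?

Total growth increments = 186 + 24 = 210.
210 − 57 = 153 growth increments lie beyond the spawning break toward the ventral margin.
Removing the 14 false growth increments leaves 153 − 14 = 139 true growth increments beyond the spawning break.
The growth increment at the ventral margin is 1925 CE, so the spawning break dates to 1925 − 139 = 1786 CE.

1786 CE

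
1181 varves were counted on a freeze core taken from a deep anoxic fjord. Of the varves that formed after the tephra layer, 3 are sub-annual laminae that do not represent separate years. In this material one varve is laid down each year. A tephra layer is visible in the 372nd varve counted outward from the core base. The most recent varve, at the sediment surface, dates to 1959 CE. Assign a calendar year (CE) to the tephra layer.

1153 CE

1181 − 372 = 809 varves lie beyond the tephra layer toward the sediment surface.
Excluding 3 false varves: 809 − 3 = 806.
1959 − 806 = 1153 CE.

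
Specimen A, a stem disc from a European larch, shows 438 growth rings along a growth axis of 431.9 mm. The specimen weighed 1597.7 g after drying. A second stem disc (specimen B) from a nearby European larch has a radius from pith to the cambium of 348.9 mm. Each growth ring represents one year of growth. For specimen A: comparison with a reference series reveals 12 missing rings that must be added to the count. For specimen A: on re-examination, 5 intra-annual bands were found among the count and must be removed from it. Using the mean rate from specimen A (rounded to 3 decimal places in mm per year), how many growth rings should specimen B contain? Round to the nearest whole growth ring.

Specimen A: adjusted count: 438 − 5 + 12 = 445 growth rings.
A: 431.9 mm over 445 years gives 431.9 / 445 ≈ 0.971 mm/year.
For B, 348.9 / 0.971 = 359.32 years ≈ 359 growth rings.

359 growth rings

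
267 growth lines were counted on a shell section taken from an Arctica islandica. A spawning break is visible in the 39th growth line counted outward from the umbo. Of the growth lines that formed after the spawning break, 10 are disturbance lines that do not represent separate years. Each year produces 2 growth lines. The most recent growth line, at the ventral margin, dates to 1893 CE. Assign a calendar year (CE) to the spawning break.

The spawning break sits at growth line 39 from the umbo, so 267 − 39 = 228 growth lines formed after it.
Excluding 10 false growth lines: 228 − 10 = 218.
218 growth lines at 2 per year is 218 / 2 = 109 years.
Counting back 109 years from 1893 CE places the spawning break in 1893 − 109 = 1784 CE.

1784 CE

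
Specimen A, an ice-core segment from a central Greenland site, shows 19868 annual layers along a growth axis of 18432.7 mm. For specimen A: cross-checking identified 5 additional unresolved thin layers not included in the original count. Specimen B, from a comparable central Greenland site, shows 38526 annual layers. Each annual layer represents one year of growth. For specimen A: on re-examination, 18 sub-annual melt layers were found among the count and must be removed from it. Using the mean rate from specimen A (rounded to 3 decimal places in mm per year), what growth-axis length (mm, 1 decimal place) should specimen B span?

Specimen A: adjusted count: 19868 − 18 + 5 = 19855 annual layers.
A: 18432.7 mm over 19855 years gives 18432.7 / 19855 ≈ 0.928 mm per year.
Length of B = 0.928 × 38526 = 35752.1 mm.

35752.1 mm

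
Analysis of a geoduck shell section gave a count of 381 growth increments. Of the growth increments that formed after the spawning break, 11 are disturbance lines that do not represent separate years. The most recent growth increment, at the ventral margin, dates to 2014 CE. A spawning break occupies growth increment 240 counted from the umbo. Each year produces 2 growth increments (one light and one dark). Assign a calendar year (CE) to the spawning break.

Between growth increment 240 and the ventral margin there are 381 − 240 = 141 growth increments.
Excluding 11 false growth increments: 141 − 11 = 130.
Dividing by 2 growth increments per year: 130 / 2 = 65 years.
2014 − 65 = 1949 CE.

1949 CE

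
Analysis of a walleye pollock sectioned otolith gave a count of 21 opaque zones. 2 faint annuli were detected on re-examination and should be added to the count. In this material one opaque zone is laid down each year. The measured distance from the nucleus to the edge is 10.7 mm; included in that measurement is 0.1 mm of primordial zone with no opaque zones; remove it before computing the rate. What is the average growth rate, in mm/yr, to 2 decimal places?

0.46 mm/yr

Adjusted count: 21 + 2 = 23 opaque zones.
Net length = 10.7 − 0.1 = 10.6 mm.
Mean rate = 10.6 mm / 23 years ≈ 0.46 mm/yr.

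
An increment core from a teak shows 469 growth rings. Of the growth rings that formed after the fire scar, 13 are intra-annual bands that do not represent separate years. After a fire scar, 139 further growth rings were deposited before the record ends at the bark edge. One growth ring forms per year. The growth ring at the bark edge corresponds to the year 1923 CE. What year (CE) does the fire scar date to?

1797 CE

139 growth rings post-date the fire scar.
Removing the 13 false growth rings leaves 139 − 13 = 126 true growth rings beyond the fire scar.
Counting back 126 years from 1923 CE places the fire scar in 1923 − 126 = 1797 CE.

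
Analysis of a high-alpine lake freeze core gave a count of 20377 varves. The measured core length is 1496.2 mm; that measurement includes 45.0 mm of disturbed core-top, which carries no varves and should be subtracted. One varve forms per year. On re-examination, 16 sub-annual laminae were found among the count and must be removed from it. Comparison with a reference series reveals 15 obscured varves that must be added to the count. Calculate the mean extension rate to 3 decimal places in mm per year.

Correcting the raw count gives 20377 − 16 + 15 = 20376 true varves.
Removing the 45.0 mm offcut leaves 1496.2 − 45.0 = 1451.2 mm.
Mean rate = 1451.2 mm / 20376 years ≈ 0.071 mm per year.

0.071 mm per year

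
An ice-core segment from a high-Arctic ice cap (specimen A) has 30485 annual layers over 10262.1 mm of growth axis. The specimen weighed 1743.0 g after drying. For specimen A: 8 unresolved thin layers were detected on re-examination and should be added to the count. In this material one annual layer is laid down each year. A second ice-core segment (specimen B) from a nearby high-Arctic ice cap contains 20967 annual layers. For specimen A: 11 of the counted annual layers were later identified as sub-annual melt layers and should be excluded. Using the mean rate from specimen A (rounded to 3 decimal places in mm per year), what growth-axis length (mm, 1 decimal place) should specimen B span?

Specimen A: correcting the raw count gives 30485 − 11 + 8 = 30482 true annual layers.
A: 10262.1 mm over 30482 years gives 10262.1 / 30482 ≈ 0.337 mm/year.
Length of B = 0.337 × 20967 = 7065.9 mm.

7065.9 mm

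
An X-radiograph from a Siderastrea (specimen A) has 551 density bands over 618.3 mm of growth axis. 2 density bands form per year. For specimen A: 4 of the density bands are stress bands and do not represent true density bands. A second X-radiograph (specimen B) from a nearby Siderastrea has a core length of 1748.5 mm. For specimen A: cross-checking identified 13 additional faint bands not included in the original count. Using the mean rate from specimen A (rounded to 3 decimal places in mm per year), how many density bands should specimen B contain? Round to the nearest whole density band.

Specimen A: true density band count = 551 − 4 + 13 = 560.
Specimen A: 560 density bands at 2 per year is 560 / 2 = 280 years.
A: 618.3 mm over 280 years gives 618.3 / 280 ≈ 2.208 mm/year.
For B, 1748.5 / 2.208 = 791.89 years; at 2 density bands per year that is 791.89 × 2 ≈ 1584 density bands.

1584 density bands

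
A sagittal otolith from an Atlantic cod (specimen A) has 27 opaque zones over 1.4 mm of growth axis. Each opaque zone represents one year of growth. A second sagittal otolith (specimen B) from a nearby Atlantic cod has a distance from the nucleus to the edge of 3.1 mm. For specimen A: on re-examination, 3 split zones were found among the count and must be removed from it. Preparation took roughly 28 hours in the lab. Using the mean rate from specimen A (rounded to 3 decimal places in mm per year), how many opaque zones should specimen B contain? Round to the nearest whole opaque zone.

Specimen A: after corrections the count is 27 − 3 = 24 opaque zones.
A: Mean rate = 1.4 mm / 24 years ≈ 0.058 mm/year.
B spans 3.1 / 0.058 = 53.45 years ≈ 53 opaque zones.

53 opaque zones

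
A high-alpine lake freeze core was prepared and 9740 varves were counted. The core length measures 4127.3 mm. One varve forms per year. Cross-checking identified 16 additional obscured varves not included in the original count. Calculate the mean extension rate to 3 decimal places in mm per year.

0.423 mm per year

Correcting the raw count gives 9740 + 16 = 9756 true varves.
4127.3 mm over 9756 years gives 4127.3 / 9756 ≈ 0.423 mm per year.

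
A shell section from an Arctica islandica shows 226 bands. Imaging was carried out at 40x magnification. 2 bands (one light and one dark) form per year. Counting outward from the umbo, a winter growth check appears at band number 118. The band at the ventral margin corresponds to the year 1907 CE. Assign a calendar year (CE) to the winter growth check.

1853 CE

Between band 118 and the ventral margin there are 226 − 118 = 108 bands.
Dividing by 2 bands per year: 108 / 2 = 54 years.
1907 − 54 = 1853 CE.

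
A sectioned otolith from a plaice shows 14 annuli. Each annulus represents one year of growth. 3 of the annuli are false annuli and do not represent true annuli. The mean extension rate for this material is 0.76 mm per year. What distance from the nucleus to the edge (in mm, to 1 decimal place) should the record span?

Adjusted count: 14 − 3 = 11 annuli.
Length ≈ 0.76 × 11 = 8.4 mm.

8.4 mm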